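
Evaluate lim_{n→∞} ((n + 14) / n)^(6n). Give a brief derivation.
lim = e^84

Rewrite as (1 + 14/n)^(6n). By the standard limit (1 + x/n)^n → e^x, we have (1 + 14/n)^n → e^14, and raising to the 6th power gives e^84.
More precisely, ln[(1 + 14/n)^(6n)] = 6n · ln(1 + 14/n) = 6n · (14/n + O(1/n^2)) = 84 + O(1/n) → 84.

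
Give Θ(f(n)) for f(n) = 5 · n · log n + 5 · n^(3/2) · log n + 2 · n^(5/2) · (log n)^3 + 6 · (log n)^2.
f(n) ∈ Θ(n^(5/2) · (log n)^3)

Compare the terms by growth order. For large n, n^a · (log n)^b dominates n^a' · (log n)^b' iff a > a', or (a = a' and b > b'). Ranking the 4 terms shows the dominant one is 2 · n^(5/2) · (log n)^3. Hence f(n) ∈ Θ(n^(5/2) · (log n)^3).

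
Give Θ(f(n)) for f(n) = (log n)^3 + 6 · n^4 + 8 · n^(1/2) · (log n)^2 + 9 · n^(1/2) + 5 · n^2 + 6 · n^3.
f(n) ∈ Θ(n^4)

Compare the terms by growth order. For large n, n^a · (log n)^b dominates n^a' · (log n)^b' iff a > a', or (a = a' and b > b'). Ranking the 6 terms shows the dominant one is 6 · n^4. Hence f(n) ∈ Θ(n^4).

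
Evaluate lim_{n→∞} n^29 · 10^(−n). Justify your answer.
lim = 0

Exponentials with base > 1 dominate every fixed polynomial: for any fixed c, n^c / 10^n → 0 as n → ∞ (e.g. by the ratio test, or by writing 10^n = e^(n ln 10) and noting e^(n ln 10) / n^c → ∞). Hence n^29 · 10^(−n) = n^29 / 10^n → 0.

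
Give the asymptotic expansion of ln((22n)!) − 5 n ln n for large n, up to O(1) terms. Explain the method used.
ln((22n)!) − 5 n ln n = 17 n ln n + 22(ln 22 − 1) n + (1/2) ln(2π·22n) + O(1/n)

Stirling: ln((22n)!) = 22n ln(22n) − 22n + (1/2) ln(2π·22n) + O(1/n).
Expand 22n ln(22n) = 22n (ln n + ln 22) = 22n ln n + 22n ln 22.
Subtract 5n ln n: leading term is (22 − 5) n ln n = 17 n ln n. The next term is 22n ln 22 − 22n = 22(ln 22 − 1) n. Then the (1/2) ln(2π·22n) correction.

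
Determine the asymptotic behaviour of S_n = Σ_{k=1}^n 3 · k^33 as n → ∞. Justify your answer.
S_n ~ 3 · n^34 / 34

By integral comparison (Euler-Maclaurin), Σ_{k=1}^n 3 · k^33 = 3 · ∫_0^n x^33 dx + O(n^33) = 3 · n^34/34 + O(n^33). (Equivalently, Faulhaber's formula gives the same leading term.)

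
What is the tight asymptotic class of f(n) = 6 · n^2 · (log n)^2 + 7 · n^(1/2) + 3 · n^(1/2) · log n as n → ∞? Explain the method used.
f(n) ∈ Θ(n^2 · (log n)^2)

Compare the terms by growth order. For large n, n^a · (log n)^b dominates n^a' · (log n)^b' iff a > a', or (a = a' and b > b'). Ranking the 3 terms shows the dominant one is 6 · n^2 · (log n)^2. Hence f(n) ∈ Θ(n^2 · (log n)^2).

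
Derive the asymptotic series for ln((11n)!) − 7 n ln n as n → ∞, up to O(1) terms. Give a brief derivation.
ln((11n)!) − 7 n ln n = 4 n ln n + 11(ln 11 − 1) n + (1/2) ln(2π·11n) + O(1/n)

Stirling: ln((11n)!) = 11n ln(11n) − 11n + (1/2) ln(2π·11n) + O(1/n).
Expand 11n ln(11n) = 11n (ln n + ln 11) = 11n ln n + 11n ln 11.
Subtract 7n ln n: leading term is (11 − 7) n ln n = 4 n ln n. The next term is 11n ln 11 − 11n = 11(ln 11 − 1) n. Then the (1/2) ln(2π·11n) correction.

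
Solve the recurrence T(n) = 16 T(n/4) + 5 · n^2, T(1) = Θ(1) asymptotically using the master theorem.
T(n) = Θ(n^2 log n)

log_4 16 = 2, and f(n) = 5 · n^2 = Θ(n^(log_4 16)). This is Case 2 of the master theorem: T(n) = Θ(f(n) · log n) = Θ(n^2 log n).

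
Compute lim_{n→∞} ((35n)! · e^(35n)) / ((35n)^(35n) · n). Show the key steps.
lim = 0

Stirling: (35n)! ~ sqrt(2π·35n) · (35n/e)^(35n). Hence
  (35n)! · e^(35n) / (35n)^(35n) ~ sqrt(2π·35n).
Dividing by n: sqrt(2π·35n) / n = sqrt(2π·35) · n^((1−2)/2), so the expression behaves like sqrt(2π·35) · n^((1−2)/2) → 0.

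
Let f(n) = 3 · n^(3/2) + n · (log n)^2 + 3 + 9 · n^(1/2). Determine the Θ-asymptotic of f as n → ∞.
f(n) ∈ Θ(n^(3/2))

Compare the terms by growth order. For large n, n^a · (log n)^b dominates n^a' · (log n)^b' iff a > a', or (a = a' and b > b'). Ranking the 4 terms shows the dominant one is 3 · n^(3/2). Hence f(n) ∈ Θ(n^(3/2)).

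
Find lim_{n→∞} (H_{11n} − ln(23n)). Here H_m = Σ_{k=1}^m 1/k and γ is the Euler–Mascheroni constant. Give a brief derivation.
lim = ln(11/23) + γ

By Euler-Maclaurin, H_m = ln m + γ + O(1/m). So
  H_{11n} − ln(23n) = ln(11n) + γ − ln(23n) + O(1/n)
                       = ln(11/23) + γ + O(1/n).
Hence the limit is ln(11/23) + γ.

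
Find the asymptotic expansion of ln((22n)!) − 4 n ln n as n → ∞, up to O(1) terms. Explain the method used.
ln((22n)!) − 4 n ln n = 18 n ln n + 22(ln 22 − 1) n + (1/2) ln(2π·22n) + O(1/n)

Stirling: ln((22n)!) = 22n ln(22n) − 22n + (1/2) ln(2π·22n) + O(1/n).
Expand 22n ln(22n) = 22n (ln n + ln 22) = 22n ln n + 22n ln 22.
Subtract 4n ln n: leading term is (22 − 4) n ln n = 18 n ln n. The next term is 22n ln 22 − 22n = 22(ln 22 − 1) n. Then the (1/2) ln(2π·22n) correction.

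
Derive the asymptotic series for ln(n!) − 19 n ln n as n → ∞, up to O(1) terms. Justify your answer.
ln(n!) − 19 n ln n = −18 n ln n − n + (1/2) ln(2π n) + O(1/n)

Stirling: ln((n)!) = n ln(n) − n + (1/2) ln(2π·n) + O(1/n).
Here n ln(n) = n ln n.
Subtract 19n ln n: leading term is (1 − 19) n ln n = −18 n ln n. The next term is −n. Then the (1/2) ln(2π·n) correction.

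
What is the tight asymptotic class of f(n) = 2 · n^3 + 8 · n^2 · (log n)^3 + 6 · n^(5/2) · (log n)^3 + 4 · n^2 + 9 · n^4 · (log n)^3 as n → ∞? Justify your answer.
f(n) ∈ Θ(n^4 · (log n)^3)

Compare the terms by growth order. For large n, n^a · (log n)^b dominates n^a' · (log n)^b' iff a > a', or (a = a' and b > b'). Ranking the 5 terms shows the dominant one is 9 · n^4 · (log n)^3. Hence f(n) ∈ Θ(n^4 · (log n)^3).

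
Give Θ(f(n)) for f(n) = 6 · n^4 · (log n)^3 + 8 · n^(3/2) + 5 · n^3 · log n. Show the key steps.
f(n) ∈ Θ(n^4 · (log n)^3)

Compare the terms by growth order. For large n, n^a · (log n)^b dominates n^a' · (log n)^b' iff a > a', or (a = a' and b > b'). Ranking the 3 terms shows the dominant one is 6 · n^4 · (log n)^3. Hence f(n) ∈ Θ(n^4 · (log n)^3).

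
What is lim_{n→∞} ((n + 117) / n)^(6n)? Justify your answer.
lim = e^702

Rewrite as (1 + 117/n)^(6n). By the standard limit (1 + x/n)^n → e^x, we have (1 + 117/n)^n → e^117, and raising to the 6th power gives e^702.
More precisely, ln[(1 + 117/n)^(6n)] = 6n · ln(1 + 117/n) = 6n · (117/n + O(1/n^2)) = 702 + O(1/n) → 702.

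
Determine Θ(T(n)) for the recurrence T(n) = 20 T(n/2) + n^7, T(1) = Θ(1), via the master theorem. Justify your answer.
T(n) = Θ(n^7)

log_2 20 ≈ 4.322. f(n) = n^7 dominates n^(log_2 20) since 7 > 4.322, and the regularity condition a·f(n/b) = 20·(n/2)^7 = (20/128)·n^7 ≤ c·f(n) holds with c = 20/128 ≈ 0.156 < 1. So this is Case 3: T(n) = Θ(f(n)) = Θ(n^7).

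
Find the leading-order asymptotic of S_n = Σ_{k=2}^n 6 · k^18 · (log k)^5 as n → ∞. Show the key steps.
S_n ~ 6 · n^19 · (log n)^5 / 19

By integral comparison, S_n = ∫_1^n 6 · x^18 · (log x)^5 dx + O(n^18 · (log n)^5). For the integral, the leading term of ∫_1^n x^18 (log x)^5 dx is n^19/19 · (log n)^5 (by repeated integration by parts; each step lowers the log-exponent and produces a relatively O(1/log n) correction). Hence S_n ~ 6 · n^19 · (log n)^5 / 19.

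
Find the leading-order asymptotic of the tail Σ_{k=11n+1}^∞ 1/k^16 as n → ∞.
Σ_{k>11n} 1/k^16 ~ 1/(15 · (11n)^15)

Compare to the integral: ∫_{11n}^∞ x^(−16) dx = [−x^(−15)/15]_{11n}^∞ = 1/((16−1)·(11n)^15). Euler-Maclaurin then gives
  Σ_{k>11n} 1/k^16 = ∫_{11n}^∞ dx/x^16 − 1/(2·(11n)^16) + O(1/(11n)^17).
(Equivalently this is ζ(16) − Σ_{k≤11n} 1/k^16.)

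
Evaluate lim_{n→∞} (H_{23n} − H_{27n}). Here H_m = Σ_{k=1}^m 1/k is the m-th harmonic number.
lim = ln(23/27)

Euler-Maclaurin gives H_m = ln m + γ + 1/(2m) + O(1/m^2). The γ and O(1/m) terms cancel in the difference:
  H_{23n} − H_{27n} = ln(23n) − ln(27n) + O(1/n) = ln(23/27) + O(1/n).
Hence the limit is ln(23/27).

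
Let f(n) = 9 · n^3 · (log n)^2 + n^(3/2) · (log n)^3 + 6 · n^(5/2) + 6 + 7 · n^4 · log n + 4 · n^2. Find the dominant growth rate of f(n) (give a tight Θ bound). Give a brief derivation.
f(n) ∈ Θ(n^4 · log n)

Compare the terms by growth order. For large n, n^a · (log n)^b dominates n^a' · (log n)^b' iff a > a', or (a = a' and b > b'). Ranking the 6 terms shows the dominant one is 7 · n^4 · log n. Hence f(n) ∈ Θ(n^4 · log n).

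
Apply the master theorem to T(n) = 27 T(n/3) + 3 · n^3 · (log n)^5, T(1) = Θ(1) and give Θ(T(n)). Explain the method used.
T(n) = Θ(n^3 · (log n)^6)

Here log_3 27 = 3 and f(n) = 3 · n^3 · (log n)^5 = Θ(n^(log_3 27) · (log n)^5). This is the extended Case 2 of the master theorem (f matches the critical exponent up to log factors), giving T(n) = Θ(n^(log_3 27) · (log n)^(5+1)) = Θ(n^3 · (log n)^6).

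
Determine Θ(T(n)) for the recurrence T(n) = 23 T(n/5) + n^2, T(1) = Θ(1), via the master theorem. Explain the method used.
T(n) = Θ(n^2)

log_5 23 ≈ 1.948. f(n) = n^2 dominates n^(log_5 23) since 2 > 1.948, and the regularity condition a·f(n/b) = 23·(n/5)^2 = (23/25)·n^2 ≤ c·f(n) holds with c = 23/25 ≈ 0.92 < 1. So this is Case 3: T(n) = Θ(f(n)) = Θ(n^2).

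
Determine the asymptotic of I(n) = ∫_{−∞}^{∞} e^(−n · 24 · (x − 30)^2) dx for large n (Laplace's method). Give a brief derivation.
I(n) = sqrt(π/(24n))

Here φ(x) = 24 · (x − 30)^2 has its unique minimum at x* = 30 with φ(x*) = 0 and φ''(x*) = 48. Laplace's method gives
  I(n) ~ e^(−n φ(x*)) · sqrt(2π / (n · φ''(x*))) = sqrt(2π / (48n)) = sqrt(π/(24n)).
This is exact: substituting u = (x − 30)·sqrt(24n) gives I(n) = (1/sqrt(24n)) ∫_{−∞}^{∞} e^(−u^2) du = sqrt(π/(24n)).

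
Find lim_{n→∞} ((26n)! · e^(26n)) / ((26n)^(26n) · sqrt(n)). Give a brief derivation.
lim = sqrt(2π·26)

Stirling: (26n)! ~ sqrt(2π·26n) · (26n/e)^(26n). Hence
  (26n)! · e^(26n) / (26n)^(26n) ~ sqrt(2π·26n).
Dividing by sqrt(n): sqrt(2π·26n) / sqrt(n) = sqrt(2π·26) · n^((1−1)/2), so the limit is sqrt(2π·26).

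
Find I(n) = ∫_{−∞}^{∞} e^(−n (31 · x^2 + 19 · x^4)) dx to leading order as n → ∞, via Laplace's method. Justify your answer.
I(n) ~ sqrt(π/(31n))

φ(x) = 31 · x^2 + 19 · x^4 has its unique global minimum at x* = 0 (since φ'(x) = 62x + 76x^3 = 0 only at x = 0 for real x with both coefficients positive, and φ → ∞ as |x| → ∞). At x* = 0, φ(0) = 0 and φ''(0) = 62. Laplace's method then gives
  I(n) ~ sqrt(2π / (n · φ''(0))) · e^(−n φ(0)) = sqrt(2π / (62n)) = sqrt(π/(31n)).
The 19 · x^4 term contributes only at subleading order (an O(1/n) relative correction).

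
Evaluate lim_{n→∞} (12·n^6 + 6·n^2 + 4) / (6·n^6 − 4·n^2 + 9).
lim = 12/6 = 2

For large n the leading n^6 terms dominate both numerator and denominator. Dividing top and bottom by n^6, every other term tends to 0, leaving 12/6 = 2.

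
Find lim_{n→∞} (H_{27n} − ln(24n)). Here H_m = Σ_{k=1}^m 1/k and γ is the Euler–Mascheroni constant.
lim = ln(9/8) + γ

By Euler-Maclaurin, H_m = ln m + γ + O(1/m). So
  H_{27n} − ln(24n) = ln(27n) + γ − ln(24n) + O(1/n)
                       = ln(27/24) + γ + O(1/n).
Hence the limit is ln(27/24) + γ (= ln(9/8)).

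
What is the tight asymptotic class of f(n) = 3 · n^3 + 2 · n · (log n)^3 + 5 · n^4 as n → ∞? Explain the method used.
f(n) ∈ Θ(n^4)

Compare the terms by growth order. For large n, n^a · (log n)^b dominates n^a' · (log n)^b' iff a > a', or (a = a' and b > b'). Ranking the 3 terms shows the dominant one is 5 · n^4. Hence f(n) ∈ Θ(n^4).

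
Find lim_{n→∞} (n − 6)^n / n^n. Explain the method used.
lim = e^(−6)

Rewrite as (1 − 6/n)^(n). By the standard limit (1 + x/n)^n → e^x, we have (1 − 6/n)^n → e^(−6), and raising to the 1st power gives e^(−6).
More precisely, ln[(1 − 6/n)^(n)] = n · ln(1 − 6/n) = n · (-6/n + O(1/n^2)) = -6 + O(1/n) → -6.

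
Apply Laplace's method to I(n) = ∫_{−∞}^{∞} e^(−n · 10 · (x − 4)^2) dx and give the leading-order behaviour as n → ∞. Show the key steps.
I(n) = sqrt(π/(10n))

Here φ(x) = 10 · (x − 4)^2 has its unique minimum at x* = 4 with φ(x*) = 0 and φ''(x*) = 20. Laplace's method gives
  I(n) ~ e^(−n φ(x*)) · sqrt(2π / (n · φ''(x*))) = sqrt(2π / (20n)) = sqrt(π/(10n)).
This is exact: substituting u = (x − 4)·sqrt(10n) gives I(n) = (1/sqrt(10n)) ∫_{−∞}^{∞} e^(−u^2) du = sqrt(π/(10n)).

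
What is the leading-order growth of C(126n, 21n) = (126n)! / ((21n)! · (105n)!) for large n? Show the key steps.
C(126n, 21n) ~ (46656/3125)^(21n) · sqrt(3/(5π·21n))

Write N = 21n. Apply Stirling to each factorial:
  (6N)! ~ sqrt(2π·6N) · (6N/e)^(6N),
  N! ~ sqrt(2π N) · (N/e)^N,
  (5N)! ~ sqrt(2π·5N) · (5N/e)^(5N).
The exponential factors combine to (6N)^(6N) / (N^N · (5N)^(5N)) = 6^(6N)/5^(5N) = (6^6/5^5)^N = (46656/3125)^N.
The square-root prefactors combine to sqrt(2π·6N) / (sqrt(2π N)·sqrt(2π·5N)) = sqrt(6 / (2π·5·N)) = sqrt(3/(5π·21n)).
Substituting N = 21n: C(126n, 21n) ~ (46656/3125)^(21n) · sqrt(3/(5π·21n)).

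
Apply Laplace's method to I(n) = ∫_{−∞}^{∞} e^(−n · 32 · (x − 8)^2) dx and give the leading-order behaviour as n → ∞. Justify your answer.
I(n) = sqrt(π/(32n))

Here φ(x) = 32 · (x − 8)^2 has its unique minimum at x* = 8 with φ(x*) = 0 and φ''(x*) = 64. Laplace's method gives
  I(n) ~ e^(−n φ(x*)) · sqrt(2π / (n · φ''(x*))) = sqrt(2π / (64n)) = sqrt(π/(32n)).
This is exact: substituting u = (x − 8)·sqrt(32n) gives I(n) = (1/sqrt(32n)) ∫_{−∞}^{∞} e^(−u^2) du = sqrt(π/(32n)).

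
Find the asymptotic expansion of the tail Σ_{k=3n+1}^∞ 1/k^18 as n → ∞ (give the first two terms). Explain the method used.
Σ_{k>3n} 1/k^18 = 1/(17 · (3n)^17) − 1/(2 · (3n)^18) + O(1/(3n)^19)

Compare to the integral: ∫_{3n}^∞ x^(−18) dx = [−x^(−17)/17]_{3n}^∞ = 1/((18−1)·(3n)^17). The Euler-Maclaurin correction adds −f(3n)/2 = −1/(2·(3n)^18). Euler-Maclaurin then gives
  Σ_{k>3n} 1/k^18 = ∫_{3n}^∞ dx/x^18 − 1/(2·(3n)^18) + O(1/(3n)^19).
(Equivalently this is ζ(18) − Σ_{k≤3n} 1/k^18.)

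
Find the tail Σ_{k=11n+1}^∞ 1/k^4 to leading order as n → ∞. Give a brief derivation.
Σ_{k>11n} 1/k^4 ~ 1/(3 · (11n)^3)

Compare to the integral: ∫_{11n}^∞ x^(−4) dx = [−x^(−3)/3]_{11n}^∞ = 1/((4−1)·(11n)^3). Euler-Maclaurin then gives
  Σ_{k>11n} 1/k^4 = ∫_{11n}^∞ dx/x^4 − 1/(2·(11n)^4) + O(1/(11n)^5).
(Equivalently this is ζ(4) − Σ_{k≤11n} 1/k^4.)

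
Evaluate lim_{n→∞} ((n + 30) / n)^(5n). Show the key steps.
lim = e^150

Rewrite as (1 + 30/n)^(5n). By the standard limit (1 + x/n)^n → e^x, we have (1 + 30/n)^n → e^30, and raising to the 5th power gives e^150.
More precisely, ln[(1 + 30/n)^(5n)] = 5n · ln(1 + 30/n) = 5n · (30/n + O(1/n^2)) = 150 + O(1/n) → 150.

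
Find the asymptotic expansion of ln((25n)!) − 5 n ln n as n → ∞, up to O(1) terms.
ln((25n)!) − 5 n ln n = 20 n ln n + 25(ln 25 − 1) n + (1/2) ln(2π·25n) + O(1/n)

Stirling: ln((25n)!) = 25n ln(25n) − 25n + (1/2) ln(2π·25n) + O(1/n).
Expand 25n ln(25n) = 25n (ln n + ln 25) = 25n ln n + 25n ln 25.
Subtract 5n ln n: leading term is (25 − 5) n ln n = 20 n ln n. The next term is 25n ln 25 − 25n = 25(ln 25 − 1) n. Then the (1/2) ln(2π·25n) correction.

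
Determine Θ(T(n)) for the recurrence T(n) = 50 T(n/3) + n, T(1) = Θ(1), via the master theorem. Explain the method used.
T(n) = Θ(n^(log_3 50))

Master theorem: compare f(n) = n to n^(log_3 50) where log_3 50 ≈ 3.561. Since 1 < log_3 50, we have f(n) = O(n^(log_3 50 − ε)) for some ε > 0 — Case 1. Hence T(n) = Θ(n^(log_3 50)).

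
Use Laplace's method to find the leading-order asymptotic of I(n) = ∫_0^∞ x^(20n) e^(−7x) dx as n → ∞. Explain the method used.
I(n) ~ (sqrt(2π·20n) / 7) · (20n/(7e))^(20n)

Write the integrand as exp(20n ln x − 7x) and set f(x) = 20n ln x − 7x. Then f'(x) = 20n/x − 7 = 0 at x* = 20n/7, and f''(x*) = −20n/x*^2 = −7^2/(20n). Laplace's method (interior maximum) gives
  I(n) ~ e^(f(x*)) · sqrt(2π / |f''(x*)|)
        = exp(20n ln(20n/7) − 20n) · sqrt(2π · 20n / 7^2)
        = (20n/7)^(20n) e^(−20n) · sqrt(2π·20n) / 7
        = (sqrt(2π·20n) / 7) · (20n/(7e))^(20n).
This matches Γ(20n+1)/7^(20n+1) with Stirling applied to Γ.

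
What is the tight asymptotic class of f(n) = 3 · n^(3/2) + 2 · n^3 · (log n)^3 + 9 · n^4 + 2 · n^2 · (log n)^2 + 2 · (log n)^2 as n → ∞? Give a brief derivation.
f(n) ∈ Θ(n^4)

Compare the terms by growth order. For large n, n^a · (log n)^b dominates n^a' · (log n)^b' iff a > a', or (a = a' and b > b'). Ranking the 5 terms shows the dominant one is 9 · n^4. Hence f(n) ∈ Θ(n^4).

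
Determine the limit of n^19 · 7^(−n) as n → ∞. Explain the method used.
lim = 0

Exponentials with base > 1 dominate every fixed polynomial: for any fixed c, n^c / 7^n → 0 as n → ∞ (e.g. by the ratio test, or by writing 7^n = e^(n ln 7) and noting e^(n ln 7) / n^c → ∞). Hence n^19 · 7^(−n) = n^19 / 7^n → 0.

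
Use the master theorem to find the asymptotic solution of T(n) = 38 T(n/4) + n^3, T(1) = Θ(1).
T(n) = Θ(n^3)

log_4 38 ≈ 2.624. f(n) = n^3 dominates n^(log_4 38) since 3 > 2.624, and the regularity condition a·f(n/b) = 38·(n/4)^3 = (38/64)·n^3 ≤ c·f(n) holds with c = 38/64 ≈ 0.594 < 1. So this is Case 3: T(n) = Θ(f(n)) = Θ(n^3).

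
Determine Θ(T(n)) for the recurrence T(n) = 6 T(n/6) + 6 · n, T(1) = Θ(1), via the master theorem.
T(n) = Θ(n log n)

log_6 6 = 1, and f(n) = 6 · n = Θ(n^(log_6 6)). This is Case 2 of the master theorem: T(n) = Θ(f(n) · log n) = Θ(n log n).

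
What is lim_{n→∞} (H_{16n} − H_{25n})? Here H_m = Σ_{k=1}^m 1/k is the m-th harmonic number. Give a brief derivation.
lim = ln(16/25)

Euler-Maclaurin gives H_m = ln m + γ + 1/(2m) + O(1/m^2). The γ and O(1/m) terms cancel in the difference:
  H_{16n} − H_{25n} = ln(16n) − ln(25n) + O(1/n) = ln(16/25) + O(1/n).
Hence the limit is ln(16/25).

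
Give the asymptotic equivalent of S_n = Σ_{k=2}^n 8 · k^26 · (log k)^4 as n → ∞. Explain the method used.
S_n ~ 8 · n^27 · (log n)^4 / 27

By integral comparison, S_n = ∫_1^n 8 · x^26 · (log x)^4 dx + O(n^26 · (log n)^4). For the integral, the leading term of ∫_1^n x^26 (log x)^4 dx is n^27/27 · (log n)^4 (by repeated integration by parts; each step lowers the log-exponent and produces a relatively O(1/log n) correction). Hence S_n ~ 8 · n^27 · (log n)^4 / 27.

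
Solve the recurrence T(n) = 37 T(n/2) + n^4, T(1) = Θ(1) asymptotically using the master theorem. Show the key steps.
T(n) = Θ(n^(log_2 37))

Master theorem: compare f(n) = n^4 to n^(log_2 37) where log_2 37 ≈ 5.209. Since 4 < log_2 37, we have f(n) = O(n^(log_2 37 − ε)) for some ε > 0 — Case 1. Hence T(n) = Θ(n^(log_2 37)).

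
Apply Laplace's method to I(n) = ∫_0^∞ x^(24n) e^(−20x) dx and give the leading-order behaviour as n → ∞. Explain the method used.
I(n) ~ (sqrt(2π·24n) / 20) · (24n/(20e))^(24n)

Write the integrand as exp(24n ln x − 20x) and set f(x) = 24n ln x − 20x. Then f'(x) = 24n/x − 20 = 0 at x* = 24n/20, and f''(x*) = −24n/x*^2 = −20^2/(24n). Laplace's method (interior maximum) gives
  I(n) ~ e^(f(x*)) · sqrt(2π / |f''(x*)|)
        = exp(24n ln(24n/20) − 24n) · sqrt(2π · 24n / 20^2)
        = (24n/20)^(24n) e^(−24n) · sqrt(2π·24n) / 20
        = (sqrt(2π·24n) / 20) · (24n/(20e))^(24n).
This matches Γ(24n+1)/20^(24n+1) with Stirling applied to Γ.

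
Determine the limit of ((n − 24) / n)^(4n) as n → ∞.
lim = e^(−96)

Rewrite as (1 − 24/n)^(4n). By the standard limit (1 + x/n)^n → e^x, we have (1 − 24/n)^n → e^(−24), and raising to the 4th power gives e^(−96).
More precisely, ln[(1 − 24/n)^(4n)] = 4n · ln(1 − 24/n) = 4n · (-24/n + O(1/n^2)) = -96 + O(1/n) → -96.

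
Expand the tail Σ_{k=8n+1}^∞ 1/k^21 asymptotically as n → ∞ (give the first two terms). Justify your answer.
Σ_{k>8n} 1/k^21 = 1/(20 · (8n)^20) − 1/(2 · (8n)^21) + O(1/(8n)^22)

Compare to the integral: ∫_{8n}^∞ x^(−21) dx = [−x^(−20)/20]_{8n}^∞ = 1/((21−1)·(8n)^20). The Euler-Maclaurin correction adds −f(8n)/2 = −1/(2·(8n)^21). Euler-Maclaurin then gives
  Σ_{k>8n} 1/k^21 = ∫_{8n}^∞ dx/x^21 − 1/(2·(8n)^21) + O(1/(8n)^22).
(Equivalently this is ζ(21) − Σ_{k≤8n} 1/k^21.)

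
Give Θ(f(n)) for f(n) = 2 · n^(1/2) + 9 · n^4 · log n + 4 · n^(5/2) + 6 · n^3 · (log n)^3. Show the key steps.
f(n) ∈ Θ(n^4 · log n)

Compare the terms by growth order. For large n, n^a · (log n)^b dominates n^a' · (log n)^b' iff a > a', or (a = a' and b > b'). Ranking the 4 terms shows the dominant one is 9 · n^4 · log n. Hence f(n) ∈ Θ(n^4 · log n).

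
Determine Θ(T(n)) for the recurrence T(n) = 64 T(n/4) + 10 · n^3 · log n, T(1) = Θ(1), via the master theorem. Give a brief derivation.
T(n) = Θ(n^3 · (log n)^2)

Here log_4 64 = 3 and f(n) = 10 · n^3 · log n = Θ(n^(log_4 64) · (log n)^1). This is the extended Case 2 of the master theorem (f matches the critical exponent up to log factors), giving T(n) = Θ(n^(log_4 64) · (log n)^(1+1)) = Θ(n^3 · (log n)^2).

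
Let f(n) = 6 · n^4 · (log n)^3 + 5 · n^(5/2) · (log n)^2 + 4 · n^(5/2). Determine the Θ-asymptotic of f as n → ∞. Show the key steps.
f(n) ∈ Θ(n^4 · (log n)^3)

Compare the terms by growth order. For large n, n^a · (log n)^b dominates n^a' · (log n)^b' iff a > a', or (a = a' and b > b'). Ranking the 3 terms shows the dominant one is 6 · n^4 · (log n)^3. Hence f(n) ∈ Θ(n^4 · (log n)^3).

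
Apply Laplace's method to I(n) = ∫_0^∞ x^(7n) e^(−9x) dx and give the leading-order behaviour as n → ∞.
I(n) ~ (sqrt(2π·7n) / 9) · (7n/(9e))^(7n)

Write the integrand as exp(7n ln x − 9x) and set f(x) = 7n ln x − 9x. Then f'(x) = 7n/x − 9 = 0 at x* = 7n/9, and f''(x*) = −7n/x*^2 = −9^2/(7n). Laplace's method (interior maximum) gives
  I(n) ~ e^(f(x*)) · sqrt(2π / |f''(x*)|)
        = exp(7n ln(7n/9) − 7n) · sqrt(2π · 7n / 9^2)
        = (7n/9)^(7n) e^(−7n) · sqrt(2π·7n) / 9
        = (sqrt(2π·7n) / 9) · (7n/(9e))^(7n).
This matches Γ(7n+1)/9^(7n+1) with Stirling applied to Γ.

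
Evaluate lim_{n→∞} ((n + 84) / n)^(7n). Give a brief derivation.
lim = e^588

Rewrite as (1 + 84/n)^(7n). By the standard limit (1 + x/n)^n → e^x, we have (1 + 84/n)^n → e^84, and raising to the 7th power gives e^588.
More precisely, ln[(1 + 84/n)^(7n)] = 7n · ln(1 + 84/n) = 7n · (84/n + O(1/n^2)) = 588 + O(1/n) → 588.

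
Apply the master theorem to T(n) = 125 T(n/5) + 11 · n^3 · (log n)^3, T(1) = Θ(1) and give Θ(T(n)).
T(n) = Θ(n^3 · (log n)^4)

Here log_5 125 = 3 and f(n) = 11 · n^3 · (log n)^3 = Θ(n^(log_5 125) · (log n)^3). This is the extended Case 2 of the master theorem (f matches the critical exponent up to log factors), giving T(n) = Θ(n^(log_5 125) · (log n)^(3+1)) = Θ(n^3 · (log n)^4).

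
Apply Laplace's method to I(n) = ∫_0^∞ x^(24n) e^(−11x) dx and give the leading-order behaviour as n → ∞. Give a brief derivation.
I(n) ~ (sqrt(2π·24n) / 11) · (24n/(11e))^(24n)

Write the integrand as exp(24n ln x − 11x) and set f(x) = 24n ln x − 11x. Then f'(x) = 24n/x − 11 = 0 at x* = 24n/11, and f''(x*) = −24n/x*^2 = −11^2/(24n). Laplace's method (interior maximum) gives
  I(n) ~ e^(f(x*)) · sqrt(2π / |f''(x*)|)
        = exp(24n ln(24n/11) − 24n) · sqrt(2π · 24n / 11^2)
        = (24n/11)^(24n) e^(−24n) · sqrt(2π·24n) / 11
        = (sqrt(2π·24n) / 11) · (24n/(11e))^(24n).
This matches Γ(24n+1)/11^(24n+1) with Stirling applied to Γ.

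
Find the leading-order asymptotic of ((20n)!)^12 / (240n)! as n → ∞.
((20n)!)^12/(240n)! ~ ((2π·20n)^(11/2) / sqrt(12)) · 12^(−12·20n)  →  0

Write N = 20n. Stirling: N! ~ sqrt(2π N)(N/e)^N and (12N)! ~ sqrt(2π·12N)·(12N/e)^(12N).
  (N!)^12/(12N)! ~ (2π N)^(12/2) (N/e)^(12N) / [sqrt(2π·12N) (12N/e)^(12N)]
     = (2π N)^(12/2) / sqrt(2π·12N) · (N/(12N))^(12N)
     = (2π N)^((12−1)/2) / sqrt(12) · 12^(−12N).
Since 12^12 > 1, the factor 12^(−12N) decays exponentially, so the ratio → 0. Substituting N = 20n gives the stated form.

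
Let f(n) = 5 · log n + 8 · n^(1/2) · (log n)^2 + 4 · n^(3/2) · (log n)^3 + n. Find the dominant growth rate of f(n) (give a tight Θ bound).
f(n) ∈ Θ(n^(3/2) · (log n)^3)

Compare the terms by growth order. For large n, n^a · (log n)^b dominates n^a' · (log n)^b' iff a > a', or (a = a' and b > b'). Ranking the 4 terms shows the dominant one is 4 · n^(3/2) · (log n)^3. Hence f(n) ∈ Θ(n^(3/2) · (log n)^3).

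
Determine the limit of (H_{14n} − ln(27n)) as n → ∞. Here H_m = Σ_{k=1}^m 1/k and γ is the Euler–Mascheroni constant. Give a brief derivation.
lim = ln(14/27) + γ

By Euler-Maclaurin, H_m = ln m + γ + O(1/m). So
  H_{14n} − ln(27n) = ln(14n) + γ − ln(27n) + O(1/n)
                       = ln(14/27) + γ + O(1/n).
Hence the limit is ln(14/27) + γ.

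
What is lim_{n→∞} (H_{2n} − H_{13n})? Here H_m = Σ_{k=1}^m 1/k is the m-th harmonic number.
lim = ln(2/13)

Euler-Maclaurin gives H_m = ln m + γ + 1/(2m) + O(1/m^2). The γ and O(1/m) terms cancel in the difference:
  H_{2n} − H_{13n} = ln(2n) − ln(13n) + O(1/n) = ln(2/13) + O(1/n).
Hence the limit is ln(2/13).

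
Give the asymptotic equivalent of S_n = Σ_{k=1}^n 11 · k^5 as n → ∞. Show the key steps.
S_n ~ 11 · n^6 / 6

By integral comparison (Euler-Maclaurin), Σ_{k=1}^n 11 · k^5 = 11 · ∫_0^n x^5 dx + O(n^5) = 11 · n^6/6 + O(n^5). (Equivalently, Faulhaber's formula gives the same leading term.)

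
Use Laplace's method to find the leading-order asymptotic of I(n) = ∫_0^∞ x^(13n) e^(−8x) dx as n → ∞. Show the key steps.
I(n) ~ (sqrt(2π·13n) / 8) · (13n/(8e))^(13n)

Write the integrand as exp(13n ln x − 8x) and set f(x) = 13n ln x − 8x. Then f'(x) = 13n/x − 8 = 0 at x* = 13n/8, and f''(x*) = −13n/x*^2 = −8^2/(13n). Laplace's method (interior maximum) gives
  I(n) ~ e^(f(x*)) · sqrt(2π / |f''(x*)|)
        = exp(13n ln(13n/8) − 13n) · sqrt(2π · 13n / 8^2)
        = (13n/8)^(13n) e^(−13n) · sqrt(2π·13n) / 8
        = (sqrt(2π·13n) / 8) · (13n/(8e))^(13n).
This matches Γ(13n+1)/8^(13n+1) with Stirling applied to Γ.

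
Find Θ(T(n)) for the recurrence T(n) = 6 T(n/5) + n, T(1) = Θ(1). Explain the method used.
T(n) = Θ(n^(log_5 6))

Master theorem: compare f(n) = n to n^(log_5 6) where log_5 6 ≈ 1.113. Since 1 < log_5 6, we have f(n) = O(n^(log_5 6 − ε)) for some ε > 0 — Case 1. Hence T(n) = Θ(n^(log_5 6)).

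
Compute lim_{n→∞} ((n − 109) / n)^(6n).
lim = e^(−654)

Rewrite as (1 − 109/n)^(6n). By the standard limit (1 + x/n)^n → e^x, we have (1 − 109/n)^n → e^(−109), and raising to the 6th power gives e^(−654).
More precisely, ln[(1 − 109/n)^(6n)] = 6n · ln(1 − 109/n) = 6n · (-109/n + O(1/n^2)) = -654 + O(1/n) → -654.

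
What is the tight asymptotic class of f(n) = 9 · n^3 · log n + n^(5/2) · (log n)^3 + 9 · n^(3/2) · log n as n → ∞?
f(n) ∈ Θ(n^3 · log n)

Compare the terms by growth order. For large n, n^a · (log n)^b dominates n^a' · (log n)^b' iff a > a', or (a = a' and b > b'). Ranking the 3 terms shows the dominant one is 9 · n^3 · log n. Hence f(n) ∈ Θ(n^3 · log n).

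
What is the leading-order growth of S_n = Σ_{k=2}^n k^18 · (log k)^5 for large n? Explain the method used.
S_n ~ n^19 · (log n)^5 / 19

By integral comparison, S_n = ∫_1^n x^18 · (log x)^5 dx + O(n^18 · (log n)^5). For the integral, the leading term of ∫_1^n x^18 (log x)^5 dx is n^19/19 · (log n)^5 (by repeated integration by parts; each step lowers the log-exponent and produces a relatively O(1/log n) correction). Hence S_n ~ n^19 · (log n)^5 / 19.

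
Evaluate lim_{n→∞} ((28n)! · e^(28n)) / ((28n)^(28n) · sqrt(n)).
lim = sqrt(2π·28)

Stirling: (28n)! ~ sqrt(2π·28n) · (28n/e)^(28n). Hence
  (28n)! · e^(28n) / (28n)^(28n) ~ sqrt(2π·28n).
Dividing by sqrt(n): sqrt(2π·28n) / sqrt(n) = sqrt(2π·28) · n^((1−1)/2), so the limit is sqrt(2π·28).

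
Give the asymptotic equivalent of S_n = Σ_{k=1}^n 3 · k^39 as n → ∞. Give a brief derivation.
S_n ~ 3 · n^40 / 40

By integral comparison (Euler-Maclaurin), Σ_{k=1}^n 3 · k^39 = 3 · ∫_0^n x^39 dx + O(n^39) = 3 · n^40/40 + O(n^39). (Equivalently, Faulhaber's formula gives the same leading term.)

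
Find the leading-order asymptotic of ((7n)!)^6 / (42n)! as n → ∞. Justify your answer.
((7n)!)^6/(42n)! ~ ((2π·7n)^(5/2) / sqrt(6)) · 6^(−6·7n)  →  0

Write N = 7n. Stirling: N! ~ sqrt(2π N)(N/e)^N and (6N)! ~ sqrt(2π·6N)·(6N/e)^(6N).
  (N!)^6/(6N)! ~ (2π N)^(6/2) (N/e)^(6N) / [sqrt(2π·6N) (6N/e)^(6N)]
     = (2π N)^(6/2) / sqrt(2π·6N) · (N/(6N))^(6N)
     = (2π N)^((6−1)/2) / sqrt(6) · 6^(−6N).
Since 6^6 > 1, the factor 6^(−6N) decays exponentially, so the ratio → 0. Substituting N = 7n gives the stated form.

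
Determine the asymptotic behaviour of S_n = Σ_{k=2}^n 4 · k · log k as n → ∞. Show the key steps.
S_n ~ 2 · n^2 log n − n^2

By integral comparison, S_n = ∫_1^n 4 · x · log x dx + O(n · log n). For the integral, ∫ x^1 log x dx = n^2 log n / 2 − n^2/4 (integration by parts). Hence S_n ~ 2 · n^2 log n − n^2.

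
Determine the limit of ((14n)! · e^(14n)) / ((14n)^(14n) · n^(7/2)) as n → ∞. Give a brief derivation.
lim = 0

Stirling: (14n)! ~ sqrt(2π·14n) · (14n/e)^(14n). Hence
  (14n)! · e^(14n) / (14n)^(14n) ~ sqrt(2π·14n).
Dividing by n^(7/2): sqrt(2π·14n) / n^(7/2) = sqrt(2π·14) · n^((1−7)/2), so the expression behaves like sqrt(2π·14) · n^((1−7)/2) → 0.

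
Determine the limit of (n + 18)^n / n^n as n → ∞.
lim = e^18

Rewrite as (1 + 18/n)^(n). By the standard limit (1 + x/n)^n → e^x, we have (1 + 18/n)^n → e^18, and raising to the 1st power gives e^18.
More precisely, ln[(1 + 18/n)^(n)] = n · ln(1 + 18/n) = n · (18/n + O(1/n^2)) = 18 + O(1/n) → 18.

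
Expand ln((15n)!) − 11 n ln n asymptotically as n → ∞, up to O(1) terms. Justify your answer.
ln((15n)!) − 11 n ln n = 4 n ln n + 15(ln 15 − 1) n + (1/2) ln(2π·15n) + O(1/n)

Stirling: ln((15n)!) = 15n ln(15n) − 15n + (1/2) ln(2π·15n) + O(1/n).
Expand 15n ln(15n) = 15n (ln n + ln 15) = 15n ln n + 15n ln 15.
Subtract 11n ln n: leading term is (15 − 11) n ln n = 4 n ln n. The next term is 15n ln 15 − 15n = 15(ln 15 − 1) n. Then the (1/2) ln(2π·15n) correction.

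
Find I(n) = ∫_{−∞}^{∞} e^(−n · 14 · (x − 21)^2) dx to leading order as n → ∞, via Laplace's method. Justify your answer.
I(n) = sqrt(π/(14n))

Here φ(x) = 14 · (x − 21)^2 has its unique minimum at x* = 21 with φ(x*) = 0 and φ''(x*) = 28. Laplace's method gives
  I(n) ~ e^(−n φ(x*)) · sqrt(2π / (n · φ''(x*))) = sqrt(2π / (28n)) = sqrt(π/(14n)).
This is exact: substituting u = (x − 21)·sqrt(14n) gives I(n) = (1/sqrt(14n)) ∫_{−∞}^{∞} e^(−u^2) du = sqrt(π/(14n)).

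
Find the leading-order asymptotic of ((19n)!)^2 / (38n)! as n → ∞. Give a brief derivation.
((19n)!)^2/(38n)! ~ ((2π·19n)^(1/2) / sqrt(2)) · 2^(−2·19n)  →  0

Write N = 19n. Stirling: N! ~ sqrt(2π N)(N/e)^N and (2N)! ~ sqrt(2π·2N)·(2N/e)^(2N).
  (N!)^2/(2N)! ~ (2π N)^(2/2) (N/e)^(2N) / [sqrt(2π·2N) (2N/e)^(2N)]
     = (2π N)^(2/2) / sqrt(2π·2N) · (N/(2N))^(2N)
     = (2π N)^((2−1)/2) / sqrt(2) · 2^(−2N).
Since 2^2 > 1, the factor 2^(−2N) decays exponentially, so the ratio → 0. Substituting N = 19n gives the stated form.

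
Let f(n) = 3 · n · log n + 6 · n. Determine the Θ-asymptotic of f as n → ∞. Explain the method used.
f(n) ∈ Θ(n · log n)

Compare the terms by growth order. For large n, n^a · (log n)^b dominates n^a' · (log n)^b' iff a > a', or (a = a' and b > b'). Ranking the 2 terms shows the dominant one is 3 · n · log n. Hence f(n) ∈ Θ(n · log n).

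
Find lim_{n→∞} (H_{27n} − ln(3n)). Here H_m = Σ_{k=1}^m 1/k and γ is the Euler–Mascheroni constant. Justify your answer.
lim = ln 9 + γ

By Euler-Maclaurin, H_m = ln m + γ + O(1/m). So
  H_{27n} − ln(3n) = ln(27n) + γ − ln(3n) + O(1/n)
                       = ln(27/3) + γ + O(1/n).
Hence the limit is ln(27/3) + γ (= ln 9).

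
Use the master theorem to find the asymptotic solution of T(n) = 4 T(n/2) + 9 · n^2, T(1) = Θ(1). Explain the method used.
T(n) = Θ(n^2 log n)

log_2 4 = 2, and f(n) = 9 · n^2 = Θ(n^(log_2 4)). This is Case 2 of the master theorem: T(n) = Θ(f(n) · log n) = Θ(n^2 log n).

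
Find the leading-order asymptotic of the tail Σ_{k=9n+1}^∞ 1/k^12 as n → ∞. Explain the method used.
Σ_{k>9n} 1/k^12 ~ 1/(11 · (9n)^11)

Compare to the integral: ∫_{9n}^∞ x^(−12) dx = [−x^(−11)/11]_{9n}^∞ = 1/((12−1)·(9n)^11). Euler-Maclaurin then gives
  Σ_{k>9n} 1/k^12 = ∫_{9n}^∞ dx/x^12 − 1/(2·(9n)^12) + O(1/(9n)^13).
(Equivalently this is ζ(12) − Σ_{k≤9n} 1/k^12.)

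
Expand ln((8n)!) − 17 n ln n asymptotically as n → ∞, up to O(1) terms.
ln((8n)!) − 17 n ln n = −9 n ln n + 8(ln 8 − 1) n + (1/2) ln(2π·8n) + O(1/n)

Stirling: ln((8n)!) = 8n ln(8n) − 8n + (1/2) ln(2π·8n) + O(1/n).
Expand 8n ln(8n) = 8n (ln n + ln 8) = 8n ln n + 8n ln 8.
Subtract 17n ln n: leading term is (8 − 17) n ln n = −9 n ln n. The next term is 8n ln 8 − 8n = 8(ln 8 − 1) n. Then the (1/2) ln(2π·8n) correction.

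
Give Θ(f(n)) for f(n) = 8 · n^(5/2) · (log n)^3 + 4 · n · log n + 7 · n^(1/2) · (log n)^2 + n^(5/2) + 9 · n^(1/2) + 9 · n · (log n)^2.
f(n) ∈ Θ(n^(5/2) · (log n)^3)

Compare the terms by growth order. For large n, n^a · (log n)^b dominates n^a' · (log n)^b' iff a > a', or (a = a' and b > b'). Ranking the 6 terms shows the dominant one is 8 · n^(5/2) · (log n)^3. Hence f(n) ∈ Θ(n^(5/2) · (log n)^3).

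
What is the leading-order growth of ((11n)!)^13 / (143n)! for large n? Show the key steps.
((11n)!)^13/(143n)! ~ ((2π·11n)^(12/2) / sqrt(13)) · 13^(−13·11n)  →  0

Write N = 11n. Stirling: N! ~ sqrt(2π N)(N/e)^N and (13N)! ~ sqrt(2π·13N)·(13N/e)^(13N).
  (N!)^13/(13N)! ~ (2π N)^(13/2) (N/e)^(13N) / [sqrt(2π·13N) (13N/e)^(13N)]
     = (2π N)^(13/2) / sqrt(2π·13N) · (N/(13N))^(13N)
     = (2π N)^((13−1)/2) / sqrt(13) · 13^(−13N).
Since 13^13 > 1, the factor 13^(−13N) decays exponentially, so the ratio → 0. Substituting N = 11n gives the stated form.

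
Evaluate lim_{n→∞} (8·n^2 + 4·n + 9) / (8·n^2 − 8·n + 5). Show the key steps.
lim = 8/8 = 1

For large n the leading n^2 terms dominate both numerator and denominator. Dividing top and bottom by n^2, every other term tends to 0, leaving 8/8 = 1.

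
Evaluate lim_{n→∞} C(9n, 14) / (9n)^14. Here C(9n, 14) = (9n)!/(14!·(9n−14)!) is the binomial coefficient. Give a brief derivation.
lim = 1/14! = 1/87178291200

With N = 9n → ∞: C(N, 14) / N^14 = [N(N−1)…(N−13)] / (14! · N^14) = (1/14!) · 1 · (1 − 1/(9n)) · … · (1 − 13/(9n)). Each factor → 1 as N → ∞, so the limit is 1/14! = 1/87178291200.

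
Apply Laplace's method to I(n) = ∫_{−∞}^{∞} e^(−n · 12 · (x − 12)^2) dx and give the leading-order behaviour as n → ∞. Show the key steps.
I(n) = sqrt(π/(12n))

Here φ(x) = 12 · (x − 12)^2 has its unique minimum at x* = 12 with φ(x*) = 0 and φ''(x*) = 24. Laplace's method gives
  I(n) ~ e^(−n φ(x*)) · sqrt(2π / (n · φ''(x*))) = sqrt(2π / (24n)) = sqrt(π/(12n)).
This is exact: substituting u = (x − 12)·sqrt(12n) gives I(n) = (1/sqrt(12n)) ∫_{−∞}^{∞} e^(−u^2) du = sqrt(π/(12n)).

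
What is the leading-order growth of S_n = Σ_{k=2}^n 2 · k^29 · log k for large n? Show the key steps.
S_n ~ n^30 log n / 15 − n^30 / 450

By integral comparison, S_n = ∫_1^n 2 · x^29 · log x dx + O(n^29 · log n). For the integral, ∫ x^29 log x dx = n^30 log n / 30 − n^30/900 (integration by parts). Hence S_n ~ n^30 log n / 15 − n^30 / 450.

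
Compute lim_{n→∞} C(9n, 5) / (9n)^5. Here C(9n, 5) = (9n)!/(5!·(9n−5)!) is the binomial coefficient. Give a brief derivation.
lim = 1/5! = 1/120

With N = 9n → ∞: C(N, 5) / N^5 = [N(N−1)…(N−4)] / (5! · N^5) = (1/5!) · 1 · (1 − 1/(9n)) · (1 − 2/(9n)) · (1 − 3/(9n)) · (1 − 4/(9n)). Each factor → 1 as N → ∞, so the limit is 1/5! = 1/120.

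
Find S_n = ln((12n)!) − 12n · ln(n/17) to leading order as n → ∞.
S_n ~ 12n · (ln 204 − 1) + O(ln n)

Stirling: ln((12n)!) = 12n ln(12n) − 12n + O(ln n).
  S_n = 12n ln(12n) − 12n − 12n ln(n/17) + O(ln n)
      = 12n ln(12n) − 12n ln n + 12n ln 17 − 12n + O(ln n)
      = 12n ln 12 + 12n ln 17 − 12n + O(ln n)
      = 12n (ln 204 − 1) + O(ln n).
Numerically ln(204) − 1 ≈ 4.3181.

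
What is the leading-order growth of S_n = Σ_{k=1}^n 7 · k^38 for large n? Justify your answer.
S_n ~ 7 · n^39 / 39

By integral comparison (Euler-Maclaurin), Σ_{k=1}^n 7 · k^38 = 7 · ∫_0^n x^38 dx + O(n^38) = 7 · n^39/39 + O(n^38). (Equivalently, Faulhaber's formula gives the same leading term.)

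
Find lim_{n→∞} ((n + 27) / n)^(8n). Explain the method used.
lim = e^216

Rewrite as (1 + 27/n)^(8n). By the standard limit (1 + x/n)^n → e^x, we have (1 + 27/n)^n → e^27, and raising to the 8th power gives e^216.
More precisely, ln[(1 + 27/n)^(8n)] = 8n · ln(1 + 27/n) = 8n · (27/n + O(1/n^2)) = 216 + O(1/n) → 216.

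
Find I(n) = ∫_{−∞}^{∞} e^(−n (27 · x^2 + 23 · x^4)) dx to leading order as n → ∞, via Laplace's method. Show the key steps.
I(n) ~ sqrt(π/(27n))

φ(x) = 27 · x^2 + 23 · x^4 has its unique global minimum at x* = 0 (since φ'(x) = 54x + 92x^3 = 0 only at x = 0 for real x with both coefficients positive, and φ → ∞ as |x| → ∞). At x* = 0, φ(0) = 0 and φ''(0) = 54. Laplace's method then gives
  I(n) ~ sqrt(2π / (n · φ''(0))) · e^(−n φ(0)) = sqrt(2π / (54n)) = sqrt(π/(27n)).
The 23 · x^4 term contributes only at subleading order (an O(1/n) relative correction).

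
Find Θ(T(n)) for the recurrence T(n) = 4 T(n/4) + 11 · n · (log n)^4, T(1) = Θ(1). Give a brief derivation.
T(n) = Θ(n · (log n)^5)

Here log_4 4 = 1 and f(n) = 11 · n · (log n)^4 = Θ(n^(log_4 4) · (log n)^4). This is the extended Case 2 of the master theorem (f matches the critical exponent up to log factors), giving T(n) = Θ(n^(log_4 4) · (log n)^(4+1)) = Θ(n · (log n)^5).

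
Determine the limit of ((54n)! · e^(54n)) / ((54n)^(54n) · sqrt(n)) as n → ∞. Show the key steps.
lim = sqrt(2π·54)

Stirling: (54n)! ~ sqrt(2π·54n) · (54n/e)^(54n). Hence
  (54n)! · e^(54n) / (54n)^(54n) ~ sqrt(2π·54n).
Dividing by sqrt(n): sqrt(2π·54n) / sqrt(n) = sqrt(2π·54) · n^((1−1)/2), so the limit is sqrt(2π·54).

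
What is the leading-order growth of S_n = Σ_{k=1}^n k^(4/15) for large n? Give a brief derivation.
S_n ~ (15/19) · n^(19/15)

Integral comparison: Σ_{k=1}^n k^(4/15) = ∫_0^n x^(4/15) dx + O(n^(4/15)). The integral is n^(1 + 4/15) / (1 + 4/15) = n^((4+15)/15) / ((4+15)/15) = (15/19) · n^(19/15).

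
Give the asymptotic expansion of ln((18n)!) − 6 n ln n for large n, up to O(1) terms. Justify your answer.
ln((18n)!) − 6 n ln n = 12 n ln n + 18(ln 18 − 1) n + (1/2) ln(2π·18n) + O(1/n)

Stirling: ln((18n)!) = 18n ln(18n) − 18n + (1/2) ln(2π·18n) + O(1/n).
Expand 18n ln(18n) = 18n (ln n + ln 18) = 18n ln n + 18n ln 18.
Subtract 6n ln n: leading term is (18 − 6) n ln n = 12 n ln n. The next term is 18n ln 18 − 18n = 18(ln 18 − 1) n. Then the (1/2) ln(2π·18n) correction.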